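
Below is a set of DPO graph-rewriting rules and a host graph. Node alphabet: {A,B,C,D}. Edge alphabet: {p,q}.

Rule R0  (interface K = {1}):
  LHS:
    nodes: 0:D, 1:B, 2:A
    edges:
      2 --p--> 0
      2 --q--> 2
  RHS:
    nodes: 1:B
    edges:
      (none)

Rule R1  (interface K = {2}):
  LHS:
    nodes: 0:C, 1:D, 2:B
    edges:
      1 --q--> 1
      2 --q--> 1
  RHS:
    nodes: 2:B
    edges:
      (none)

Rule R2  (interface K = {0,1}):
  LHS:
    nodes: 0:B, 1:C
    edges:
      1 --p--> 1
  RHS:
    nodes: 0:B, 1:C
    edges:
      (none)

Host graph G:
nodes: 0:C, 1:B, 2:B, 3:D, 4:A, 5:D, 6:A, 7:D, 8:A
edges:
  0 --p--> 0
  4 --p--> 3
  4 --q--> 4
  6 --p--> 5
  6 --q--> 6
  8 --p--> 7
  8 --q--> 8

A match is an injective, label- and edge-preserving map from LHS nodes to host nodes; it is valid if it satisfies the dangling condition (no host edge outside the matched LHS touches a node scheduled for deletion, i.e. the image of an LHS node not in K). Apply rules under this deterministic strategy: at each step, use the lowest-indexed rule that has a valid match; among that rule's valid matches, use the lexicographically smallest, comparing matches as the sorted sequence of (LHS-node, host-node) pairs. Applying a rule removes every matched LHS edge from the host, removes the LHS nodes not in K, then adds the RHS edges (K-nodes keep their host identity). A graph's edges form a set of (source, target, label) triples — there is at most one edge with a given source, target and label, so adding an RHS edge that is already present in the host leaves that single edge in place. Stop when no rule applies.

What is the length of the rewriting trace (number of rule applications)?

Answer: 4

Derivation:
[0] host  ⇒  9 nodes, 7 edges  {0-p->0 4-p->3 4-q->4 6-p->5 6-q->6 8-p->7 8-q->8}
[1] R0 @ {0↦3, 1↦1, 2↦4}  ⇒  7 nodes, 5 edges  {0-p->0 6-p->5 6-q->6 8-p->7 8-q->8}
[2] R0 @ {0↦5, 1↦1, 2↦6}  ⇒  5 nodes, 3 edges  {0-p->0 8-p->7 8-q->8}
[3] R0 @ {0↦7, 1↦1, 2↦8}  ⇒  3 nodes, 1 edges  {0-p->0}
[4] R2 @ {0↦1, 1↦0}  ⇒  3 nodes, 0 edges  {∅}
halt: no rule applies after step 4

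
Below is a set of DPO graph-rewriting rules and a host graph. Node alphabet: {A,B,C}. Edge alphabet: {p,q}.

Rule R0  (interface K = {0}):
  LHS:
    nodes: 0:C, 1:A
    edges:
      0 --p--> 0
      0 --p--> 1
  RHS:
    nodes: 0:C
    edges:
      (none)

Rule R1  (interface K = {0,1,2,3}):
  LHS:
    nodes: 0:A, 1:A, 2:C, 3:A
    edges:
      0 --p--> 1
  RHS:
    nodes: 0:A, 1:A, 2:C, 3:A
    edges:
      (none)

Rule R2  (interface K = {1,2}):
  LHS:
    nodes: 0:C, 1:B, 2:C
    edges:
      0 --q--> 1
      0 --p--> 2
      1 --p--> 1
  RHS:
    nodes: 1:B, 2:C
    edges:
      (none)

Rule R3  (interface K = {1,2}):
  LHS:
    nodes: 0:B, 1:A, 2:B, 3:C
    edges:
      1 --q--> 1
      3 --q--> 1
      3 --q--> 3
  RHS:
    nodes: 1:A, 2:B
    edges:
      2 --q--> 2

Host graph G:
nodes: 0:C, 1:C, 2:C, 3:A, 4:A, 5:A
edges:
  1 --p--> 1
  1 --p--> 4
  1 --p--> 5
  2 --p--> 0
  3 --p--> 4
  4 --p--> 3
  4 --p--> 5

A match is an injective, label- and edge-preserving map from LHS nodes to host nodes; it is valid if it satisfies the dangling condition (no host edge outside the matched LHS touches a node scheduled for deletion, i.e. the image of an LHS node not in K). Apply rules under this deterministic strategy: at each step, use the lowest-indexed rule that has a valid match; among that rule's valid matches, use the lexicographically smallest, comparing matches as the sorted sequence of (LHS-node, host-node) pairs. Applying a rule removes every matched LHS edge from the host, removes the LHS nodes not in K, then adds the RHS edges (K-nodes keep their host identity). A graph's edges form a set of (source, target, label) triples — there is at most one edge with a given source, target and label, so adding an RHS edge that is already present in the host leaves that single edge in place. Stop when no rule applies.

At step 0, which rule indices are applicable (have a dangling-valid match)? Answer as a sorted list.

Answer: [R1]

Steps:
R0: no valid match — 2 raw matches, all fail dangling condition
R1: 9 valid matches — {0↦3, 1↦4, 2↦0, 3↦5}, {0↦3, 1↦4, 2↦1, 3↦5}, {0↦3, 1↦4, 2↦2, 3↦5} (+6 more)
R2: no valid match — LHS pattern not found
R3: no valid match — LHS pattern not found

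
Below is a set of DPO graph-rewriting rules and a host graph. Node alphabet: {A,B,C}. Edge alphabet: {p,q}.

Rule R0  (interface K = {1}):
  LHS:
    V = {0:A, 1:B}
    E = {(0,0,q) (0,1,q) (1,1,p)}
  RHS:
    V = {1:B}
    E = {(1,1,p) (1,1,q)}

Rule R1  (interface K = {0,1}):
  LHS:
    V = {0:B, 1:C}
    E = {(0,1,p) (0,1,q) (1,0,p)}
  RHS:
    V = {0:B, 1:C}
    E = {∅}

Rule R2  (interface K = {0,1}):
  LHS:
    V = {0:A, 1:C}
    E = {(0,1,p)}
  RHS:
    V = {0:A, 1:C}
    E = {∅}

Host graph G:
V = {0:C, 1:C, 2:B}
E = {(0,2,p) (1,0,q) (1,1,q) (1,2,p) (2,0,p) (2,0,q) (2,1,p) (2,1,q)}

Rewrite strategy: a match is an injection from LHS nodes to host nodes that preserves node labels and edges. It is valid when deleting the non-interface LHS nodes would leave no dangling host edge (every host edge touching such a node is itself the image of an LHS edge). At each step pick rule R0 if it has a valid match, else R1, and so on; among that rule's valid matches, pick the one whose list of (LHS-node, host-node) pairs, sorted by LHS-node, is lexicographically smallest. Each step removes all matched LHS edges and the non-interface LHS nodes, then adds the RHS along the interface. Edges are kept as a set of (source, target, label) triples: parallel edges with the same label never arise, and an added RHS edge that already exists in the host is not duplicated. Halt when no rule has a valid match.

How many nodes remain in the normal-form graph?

initial: |V|=3 |E|=8  E = 0-p->2 1-q->0 1-q->1 1-p->2 2-p->0 2-q->0 2-p->1 2-q->1
step 1: apply R1 at {0↦2, 1↦0}  → |V|=3 |E|=5  E = 1-q->0 1-q->1 1-p->2 2-p->1 2-q->1
step 2: apply R1 at {0↦2, 1↦1}  → |V|=3 |E|=2  E = 1-q->0 1-q->1
normal form: no rule applies after step 2
NF nodes: {0:C, 1:C, 2:B}

Answer: 3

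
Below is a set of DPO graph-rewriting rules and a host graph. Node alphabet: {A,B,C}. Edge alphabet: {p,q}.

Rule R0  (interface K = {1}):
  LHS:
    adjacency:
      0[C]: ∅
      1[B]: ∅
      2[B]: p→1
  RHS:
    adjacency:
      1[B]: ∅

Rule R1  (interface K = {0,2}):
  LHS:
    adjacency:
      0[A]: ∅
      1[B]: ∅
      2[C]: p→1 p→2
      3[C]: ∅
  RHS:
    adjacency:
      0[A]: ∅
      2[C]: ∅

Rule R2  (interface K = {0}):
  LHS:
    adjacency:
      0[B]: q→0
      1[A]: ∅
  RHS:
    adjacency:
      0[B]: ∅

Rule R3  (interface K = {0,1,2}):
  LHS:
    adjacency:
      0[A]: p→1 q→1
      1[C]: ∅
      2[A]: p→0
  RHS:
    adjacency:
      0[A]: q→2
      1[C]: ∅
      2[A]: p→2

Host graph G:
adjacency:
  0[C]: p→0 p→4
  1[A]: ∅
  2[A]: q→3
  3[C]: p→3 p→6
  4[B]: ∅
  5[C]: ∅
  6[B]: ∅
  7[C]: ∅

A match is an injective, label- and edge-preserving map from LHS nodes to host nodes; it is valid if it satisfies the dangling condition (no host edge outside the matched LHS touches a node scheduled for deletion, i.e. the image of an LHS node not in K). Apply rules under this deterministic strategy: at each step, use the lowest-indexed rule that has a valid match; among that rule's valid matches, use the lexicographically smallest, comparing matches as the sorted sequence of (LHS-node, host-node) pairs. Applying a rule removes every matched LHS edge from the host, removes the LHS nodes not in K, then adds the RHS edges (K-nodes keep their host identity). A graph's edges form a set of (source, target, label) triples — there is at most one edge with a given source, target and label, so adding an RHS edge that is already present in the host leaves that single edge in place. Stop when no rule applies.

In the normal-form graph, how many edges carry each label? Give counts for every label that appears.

Answer: q:1

Derivation:
start.  V:8 E:5  edges: 0-p->0 0-p->4 2-q->3 3-p->3 3-p->6
1. fire R1 via {0↦1, 1↦4, 2↦0, 3↦5}  →  V:6 E:3  edges: 2-q->3 3-p->3 3-p->6
2. fire R1 via {0↦1, 1↦6, 2↦3, 3↦0}  →  V:4 E:1  edges: 2-q->3
halt: no rule applies after step 2
NF edges: [(2, 3, 'q')]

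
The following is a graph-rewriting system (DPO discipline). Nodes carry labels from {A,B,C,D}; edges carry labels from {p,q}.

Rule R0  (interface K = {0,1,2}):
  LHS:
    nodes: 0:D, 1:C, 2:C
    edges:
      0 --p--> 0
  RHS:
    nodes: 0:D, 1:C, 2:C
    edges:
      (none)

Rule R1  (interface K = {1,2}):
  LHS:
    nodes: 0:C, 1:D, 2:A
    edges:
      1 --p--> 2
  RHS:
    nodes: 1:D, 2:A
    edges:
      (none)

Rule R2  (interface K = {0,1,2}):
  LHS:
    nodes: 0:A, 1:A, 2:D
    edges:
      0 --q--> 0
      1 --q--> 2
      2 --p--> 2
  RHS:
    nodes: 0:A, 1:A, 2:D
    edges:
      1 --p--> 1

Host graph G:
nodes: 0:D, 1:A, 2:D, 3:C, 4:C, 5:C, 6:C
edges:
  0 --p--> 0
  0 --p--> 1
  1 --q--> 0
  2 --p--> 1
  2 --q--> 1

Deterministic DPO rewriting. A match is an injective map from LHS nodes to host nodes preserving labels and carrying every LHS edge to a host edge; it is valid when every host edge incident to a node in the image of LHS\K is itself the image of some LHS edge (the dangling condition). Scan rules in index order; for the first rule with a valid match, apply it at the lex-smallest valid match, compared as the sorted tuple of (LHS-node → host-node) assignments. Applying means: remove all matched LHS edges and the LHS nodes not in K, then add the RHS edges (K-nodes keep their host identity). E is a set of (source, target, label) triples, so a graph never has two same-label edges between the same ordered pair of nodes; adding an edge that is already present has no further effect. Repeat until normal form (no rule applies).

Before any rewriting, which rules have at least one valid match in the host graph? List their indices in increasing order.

R0: 12 valid matches — {0↦0, 1↦3, 2↦4}, {0↦0, 1↦3, 2↦5}, {0↦0, 1↦3, 2↦6} (+9 more)
R1: 8 valid matches — {0↦3, 1↦0, 2↦1}, {0↦3, 1↦2, 2↦1}, {0↦4, 1↦0, 2↦1} (+5 more)
R2: no valid match — LHS pattern not found

Answer: [R0,R1]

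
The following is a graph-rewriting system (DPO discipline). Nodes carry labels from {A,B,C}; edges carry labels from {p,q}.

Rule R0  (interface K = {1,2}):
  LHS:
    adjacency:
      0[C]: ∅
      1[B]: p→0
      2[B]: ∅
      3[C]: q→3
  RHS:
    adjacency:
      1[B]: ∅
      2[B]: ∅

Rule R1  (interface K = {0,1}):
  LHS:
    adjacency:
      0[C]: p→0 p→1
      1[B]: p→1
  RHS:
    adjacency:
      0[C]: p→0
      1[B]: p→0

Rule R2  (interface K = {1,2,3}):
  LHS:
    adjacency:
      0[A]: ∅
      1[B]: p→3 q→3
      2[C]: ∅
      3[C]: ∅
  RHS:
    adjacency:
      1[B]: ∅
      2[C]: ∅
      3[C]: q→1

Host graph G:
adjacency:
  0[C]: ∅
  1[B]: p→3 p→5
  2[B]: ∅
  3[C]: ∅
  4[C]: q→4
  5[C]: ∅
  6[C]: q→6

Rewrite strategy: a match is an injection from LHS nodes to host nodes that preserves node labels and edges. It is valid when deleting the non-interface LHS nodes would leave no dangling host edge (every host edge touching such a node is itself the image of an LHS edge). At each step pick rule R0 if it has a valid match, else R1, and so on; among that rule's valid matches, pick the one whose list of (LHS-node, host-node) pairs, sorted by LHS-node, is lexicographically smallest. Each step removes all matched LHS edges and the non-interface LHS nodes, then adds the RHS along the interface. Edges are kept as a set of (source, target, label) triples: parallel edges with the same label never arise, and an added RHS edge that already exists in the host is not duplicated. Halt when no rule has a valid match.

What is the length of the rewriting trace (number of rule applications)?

Answer: 2

Derivation:
start.  V:7 E:4  edges: 1-p->3 1-p->5 4-q->4 6-q->6
1. fire R0 via {0↦3, 1↦1, 2↦2, 3↦4}  →  V:5 E:2  edges: 1-p->5 6-q->6
2. fire R0 via {0↦5, 1↦1, 2↦2, 3↦6}  →  V:3 E:0  edges: ∅
halt: no rule applies after step 2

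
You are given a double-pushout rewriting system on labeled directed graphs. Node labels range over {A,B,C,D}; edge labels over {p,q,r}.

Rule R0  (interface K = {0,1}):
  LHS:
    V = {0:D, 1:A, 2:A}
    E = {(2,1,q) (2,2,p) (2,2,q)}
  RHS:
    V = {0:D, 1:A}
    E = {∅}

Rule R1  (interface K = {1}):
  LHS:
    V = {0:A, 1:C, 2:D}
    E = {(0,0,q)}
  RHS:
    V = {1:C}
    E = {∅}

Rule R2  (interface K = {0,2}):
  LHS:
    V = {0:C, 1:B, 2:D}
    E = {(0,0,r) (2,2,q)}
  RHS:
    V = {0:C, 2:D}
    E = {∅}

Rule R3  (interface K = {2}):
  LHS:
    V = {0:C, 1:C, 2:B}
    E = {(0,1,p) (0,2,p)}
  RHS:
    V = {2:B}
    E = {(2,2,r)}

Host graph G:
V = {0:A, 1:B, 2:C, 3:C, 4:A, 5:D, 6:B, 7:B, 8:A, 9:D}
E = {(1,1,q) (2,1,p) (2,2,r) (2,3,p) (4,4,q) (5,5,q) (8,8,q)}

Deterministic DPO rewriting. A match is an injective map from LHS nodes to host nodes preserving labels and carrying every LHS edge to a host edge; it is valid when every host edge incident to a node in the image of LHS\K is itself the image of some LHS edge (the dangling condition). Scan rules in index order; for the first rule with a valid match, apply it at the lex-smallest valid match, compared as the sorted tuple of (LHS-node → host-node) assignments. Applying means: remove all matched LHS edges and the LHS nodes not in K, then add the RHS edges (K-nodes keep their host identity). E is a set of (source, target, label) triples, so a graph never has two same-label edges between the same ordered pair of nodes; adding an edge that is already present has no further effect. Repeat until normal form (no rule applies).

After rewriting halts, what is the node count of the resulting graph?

Answer: 3

Rewrite trace:
initial: |V|=10 |E|=7  E = 1-q->1 2-p->1 2-r->2 2-p->3 4-q->4 5-q->5 8-q->8
step 1: apply R1 at {0↦4, 1↦2, 2↦9}  → |V|=8 |E|=6  E = 1-q->1 2-p->1 2-r->2 2-p->3 5-q->5 8-q->8
step 2: apply R2 at {0↦2, 1↦6, 2↦5}  → |V|=7 |E|=4  E = 1-q->1 2-p->1 2-p->3 8-q->8
step 3: apply R1 at {0↦8, 1↦2, 2↦5}  → |V|=5 |E|=3  E = 1-q->1 2-p->1 2-p->3
step 4: apply R3 at {0↦2, 1↦3, 2↦1}  → |V|=3 |E|=2  E = 1-q->1 1-r->1
normal form: no rule applies after step 4
NF nodes: {0:A, 1:B, 7:B}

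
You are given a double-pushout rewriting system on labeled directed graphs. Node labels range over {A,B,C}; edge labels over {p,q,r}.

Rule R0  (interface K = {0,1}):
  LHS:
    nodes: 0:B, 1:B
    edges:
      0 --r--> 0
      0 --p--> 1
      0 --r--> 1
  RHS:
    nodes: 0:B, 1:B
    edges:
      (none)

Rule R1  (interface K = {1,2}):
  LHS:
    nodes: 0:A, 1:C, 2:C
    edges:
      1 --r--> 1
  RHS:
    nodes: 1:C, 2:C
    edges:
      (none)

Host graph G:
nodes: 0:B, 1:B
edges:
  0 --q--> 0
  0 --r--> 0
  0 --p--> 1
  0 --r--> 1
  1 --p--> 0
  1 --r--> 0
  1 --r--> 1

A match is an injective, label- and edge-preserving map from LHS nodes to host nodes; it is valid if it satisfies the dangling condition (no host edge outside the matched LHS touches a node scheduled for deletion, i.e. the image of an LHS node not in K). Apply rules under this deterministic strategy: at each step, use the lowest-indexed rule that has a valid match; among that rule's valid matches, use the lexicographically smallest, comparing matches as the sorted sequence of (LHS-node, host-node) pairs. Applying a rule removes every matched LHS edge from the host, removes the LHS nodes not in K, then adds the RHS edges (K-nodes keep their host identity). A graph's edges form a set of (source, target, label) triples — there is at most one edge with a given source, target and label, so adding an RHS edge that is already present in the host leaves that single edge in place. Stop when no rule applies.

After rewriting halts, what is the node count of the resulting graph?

Answer: 2

Derivation:
initial: |V|=2 |E|=7  E = 0-q->0 0-r->0 0-p->1 0-r->1 1-p->0 1-r->0 1-r->1
step 1: apply R0 at {0↦0, 1↦1}  → |V|=2 |E|=4  E = 0-q->0 1-p->0 1-r->0 1-r->1
step 2: apply R0 at {0↦1, 1↦0}  → |V|=2 |E|=1  E = 0-q->0
halt: no rule applies after step 2
NF nodes: {0:B, 1:B}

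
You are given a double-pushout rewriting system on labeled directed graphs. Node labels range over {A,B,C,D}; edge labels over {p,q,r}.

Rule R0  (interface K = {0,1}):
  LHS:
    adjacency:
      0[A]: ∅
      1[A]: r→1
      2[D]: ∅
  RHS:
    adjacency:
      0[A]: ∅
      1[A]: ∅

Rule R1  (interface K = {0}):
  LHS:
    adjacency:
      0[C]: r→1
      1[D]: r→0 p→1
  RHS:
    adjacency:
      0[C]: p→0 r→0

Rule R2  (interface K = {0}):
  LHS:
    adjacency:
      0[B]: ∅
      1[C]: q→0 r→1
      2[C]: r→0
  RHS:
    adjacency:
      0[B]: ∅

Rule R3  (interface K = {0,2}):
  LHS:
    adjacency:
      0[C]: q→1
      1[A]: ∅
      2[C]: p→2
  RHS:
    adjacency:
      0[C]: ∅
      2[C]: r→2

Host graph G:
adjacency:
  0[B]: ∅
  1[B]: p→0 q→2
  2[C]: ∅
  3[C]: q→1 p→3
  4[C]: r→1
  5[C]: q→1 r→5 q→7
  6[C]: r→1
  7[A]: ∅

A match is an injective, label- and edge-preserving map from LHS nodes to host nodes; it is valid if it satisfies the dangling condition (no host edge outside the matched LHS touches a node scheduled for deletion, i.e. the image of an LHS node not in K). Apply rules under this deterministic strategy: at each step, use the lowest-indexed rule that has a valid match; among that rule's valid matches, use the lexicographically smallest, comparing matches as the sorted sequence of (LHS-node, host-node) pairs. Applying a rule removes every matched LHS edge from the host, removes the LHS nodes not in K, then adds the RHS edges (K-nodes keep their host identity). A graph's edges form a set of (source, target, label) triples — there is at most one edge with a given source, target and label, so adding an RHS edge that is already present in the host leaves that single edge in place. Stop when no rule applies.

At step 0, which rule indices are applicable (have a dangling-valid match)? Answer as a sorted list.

Answer: [R3]

Steps:
R0: no valid match — LHS pattern not found
R1: no valid match — LHS pattern not found
R2: no valid match — 2 raw matches, all fail dangling condition
R3: 1 valid match — {0↦5, 1↦7, 2↦3}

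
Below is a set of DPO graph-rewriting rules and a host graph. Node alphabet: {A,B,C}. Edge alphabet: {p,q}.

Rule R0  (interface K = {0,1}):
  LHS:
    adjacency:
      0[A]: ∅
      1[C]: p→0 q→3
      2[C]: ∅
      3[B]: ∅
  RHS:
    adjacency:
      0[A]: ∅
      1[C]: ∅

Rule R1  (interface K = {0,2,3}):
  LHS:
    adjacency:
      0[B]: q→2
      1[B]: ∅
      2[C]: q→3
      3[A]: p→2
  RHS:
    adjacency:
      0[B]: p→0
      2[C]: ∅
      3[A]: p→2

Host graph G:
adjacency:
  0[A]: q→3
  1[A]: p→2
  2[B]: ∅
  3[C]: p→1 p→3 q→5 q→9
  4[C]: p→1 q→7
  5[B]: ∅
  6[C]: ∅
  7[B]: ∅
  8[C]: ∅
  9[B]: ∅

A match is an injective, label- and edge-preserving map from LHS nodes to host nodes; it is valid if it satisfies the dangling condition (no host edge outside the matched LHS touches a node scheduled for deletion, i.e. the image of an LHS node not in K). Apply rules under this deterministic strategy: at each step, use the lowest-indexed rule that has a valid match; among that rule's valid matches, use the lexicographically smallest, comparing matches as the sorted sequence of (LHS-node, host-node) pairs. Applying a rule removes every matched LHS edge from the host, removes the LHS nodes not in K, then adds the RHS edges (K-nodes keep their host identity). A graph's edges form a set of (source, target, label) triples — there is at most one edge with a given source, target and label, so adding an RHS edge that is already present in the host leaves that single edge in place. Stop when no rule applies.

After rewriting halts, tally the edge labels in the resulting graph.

start.  V:10 E:8  edges: 0-q->3 1-p->2 3-p->1 3-p->3 3-q->5 3-q->9 4-p->1 4-q->7
1. fire R0 via {0↦1, 1↦3, 2↦6, 3↦5}  →  V:8 E:6  edges: 0-q->3 1-p->2 3-p->3 3-q->9 4-p->1 4-q->7
2. fire R0 via {0↦1, 1↦4, 2↦8, 3↦7}  →  V:6 E:4  edges: 0-q->3 1-p->2 3-p->3 3-q->9
normal form: no rule applies after step 2
NF edges: [(0, 3, 'q'), (1, 2, 'p'), (3, 3, 'p'), (3, 9, 'q')]

Answer: p:2 q:2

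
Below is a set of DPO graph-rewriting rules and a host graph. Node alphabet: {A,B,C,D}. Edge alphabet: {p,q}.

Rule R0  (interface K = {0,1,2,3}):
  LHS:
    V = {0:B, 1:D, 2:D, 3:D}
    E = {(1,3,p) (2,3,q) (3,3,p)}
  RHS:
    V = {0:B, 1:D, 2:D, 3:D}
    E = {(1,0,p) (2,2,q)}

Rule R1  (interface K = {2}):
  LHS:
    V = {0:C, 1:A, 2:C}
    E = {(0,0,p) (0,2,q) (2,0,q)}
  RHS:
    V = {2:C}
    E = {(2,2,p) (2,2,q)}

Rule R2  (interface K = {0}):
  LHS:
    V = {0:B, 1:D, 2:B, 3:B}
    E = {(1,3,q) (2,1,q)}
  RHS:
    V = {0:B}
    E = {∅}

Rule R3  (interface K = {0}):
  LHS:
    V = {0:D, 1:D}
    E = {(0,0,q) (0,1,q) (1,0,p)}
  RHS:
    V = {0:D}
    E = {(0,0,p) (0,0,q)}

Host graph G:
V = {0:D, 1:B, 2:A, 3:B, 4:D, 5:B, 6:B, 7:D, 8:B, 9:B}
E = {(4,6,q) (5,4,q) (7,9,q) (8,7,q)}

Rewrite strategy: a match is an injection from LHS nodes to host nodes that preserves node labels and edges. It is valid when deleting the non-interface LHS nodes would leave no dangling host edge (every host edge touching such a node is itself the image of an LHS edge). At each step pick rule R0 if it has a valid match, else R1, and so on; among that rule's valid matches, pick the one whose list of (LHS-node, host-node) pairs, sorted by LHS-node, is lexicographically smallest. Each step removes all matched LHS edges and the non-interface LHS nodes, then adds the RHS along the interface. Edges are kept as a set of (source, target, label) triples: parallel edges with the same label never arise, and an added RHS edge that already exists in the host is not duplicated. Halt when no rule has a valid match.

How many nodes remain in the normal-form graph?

Answer: 4

Derivation:
[0] host  ⇒  10 nodes, 4 edges  {4-q->6 5-q->4 7-q->9 8-q->7}
[1] R2 @ {0↦1, 1↦4, 2↦5, 3↦6}  ⇒  7 nodes, 2 edges  {7-q->9 8-q->7}
[2] R2 @ {0↦1, 1↦7, 2↦8, 3↦9}  ⇒  4 nodes, 0 edges  {∅}
halt: no rule applies after step 2
NF nodes: {0:D, 1:B, 2:A, 3:B}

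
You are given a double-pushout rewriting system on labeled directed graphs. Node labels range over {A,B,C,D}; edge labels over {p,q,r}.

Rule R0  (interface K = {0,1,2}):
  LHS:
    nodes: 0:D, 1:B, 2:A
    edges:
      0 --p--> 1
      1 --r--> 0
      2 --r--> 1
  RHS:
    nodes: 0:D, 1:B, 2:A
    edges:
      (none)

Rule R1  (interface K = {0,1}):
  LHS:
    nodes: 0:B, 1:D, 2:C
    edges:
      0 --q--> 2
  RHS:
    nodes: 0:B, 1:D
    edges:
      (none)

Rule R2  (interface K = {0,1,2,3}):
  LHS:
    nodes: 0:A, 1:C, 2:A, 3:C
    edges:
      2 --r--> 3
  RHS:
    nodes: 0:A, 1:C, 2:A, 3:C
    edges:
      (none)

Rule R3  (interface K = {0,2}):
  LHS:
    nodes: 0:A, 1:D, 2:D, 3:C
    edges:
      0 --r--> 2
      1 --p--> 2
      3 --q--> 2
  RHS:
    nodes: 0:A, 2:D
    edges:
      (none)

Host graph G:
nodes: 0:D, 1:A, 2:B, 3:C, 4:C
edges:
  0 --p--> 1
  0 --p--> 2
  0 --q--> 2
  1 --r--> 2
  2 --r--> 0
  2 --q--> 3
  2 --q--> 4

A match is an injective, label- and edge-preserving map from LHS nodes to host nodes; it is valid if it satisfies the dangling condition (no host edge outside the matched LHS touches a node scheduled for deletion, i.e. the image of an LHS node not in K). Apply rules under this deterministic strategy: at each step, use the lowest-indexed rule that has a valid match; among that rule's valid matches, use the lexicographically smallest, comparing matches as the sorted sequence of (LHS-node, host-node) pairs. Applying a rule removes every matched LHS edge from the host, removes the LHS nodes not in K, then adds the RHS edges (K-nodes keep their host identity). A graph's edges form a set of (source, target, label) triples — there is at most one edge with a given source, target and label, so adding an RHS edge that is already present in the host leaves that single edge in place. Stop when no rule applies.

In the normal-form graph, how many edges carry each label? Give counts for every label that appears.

Answer: p:1 q:1

Steps:
start.  V:5 E:7  edges: 0-p->1 0-p->2 0-q->2 1-r->2 2-r->0 2-q->3 2-q->4
1. fire R0 via {0↦0, 1↦2, 2↦1}  →  V:5 E:4  edges: 0-p->1 0-q->2 2-q->3 2-q->4
2. fire R1 via {0↦2, 1↦0, 2↦3}  →  V:4 E:3  edges: 0-p->1 0-q->2 2-q->4
3. fire R1 via {0↦2, 1↦0, 2↦4}  →  V:3 E:2  edges: 0-p->1 0-q->2
normal form: no rule applies after step 3
NF edges: [(0, 1, 'p'), (0, 2, 'q')]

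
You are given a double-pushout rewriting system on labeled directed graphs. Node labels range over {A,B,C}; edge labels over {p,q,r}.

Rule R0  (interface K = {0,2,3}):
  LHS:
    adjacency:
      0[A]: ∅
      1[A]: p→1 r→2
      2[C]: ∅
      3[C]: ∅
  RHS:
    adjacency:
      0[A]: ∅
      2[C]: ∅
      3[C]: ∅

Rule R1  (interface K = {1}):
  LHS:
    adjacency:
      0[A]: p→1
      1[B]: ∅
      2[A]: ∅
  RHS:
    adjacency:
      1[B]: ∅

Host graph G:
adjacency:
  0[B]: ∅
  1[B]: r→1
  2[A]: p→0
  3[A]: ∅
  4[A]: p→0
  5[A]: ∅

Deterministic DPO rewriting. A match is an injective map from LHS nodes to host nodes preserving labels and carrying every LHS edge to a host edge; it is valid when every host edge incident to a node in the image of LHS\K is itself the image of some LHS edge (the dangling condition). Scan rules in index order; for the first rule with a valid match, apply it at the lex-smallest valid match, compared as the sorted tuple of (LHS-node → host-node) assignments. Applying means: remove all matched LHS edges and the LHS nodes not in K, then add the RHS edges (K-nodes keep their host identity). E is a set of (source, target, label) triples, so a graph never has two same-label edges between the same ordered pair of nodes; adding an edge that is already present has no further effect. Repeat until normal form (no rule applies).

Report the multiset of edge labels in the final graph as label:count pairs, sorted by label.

[0] host  ⇒  6 nodes, 3 edges  {1-r->1 2-p->0 4-p->0}
[1] R1 @ {0↦2, 1↦0, 2↦3}  ⇒  4 nodes, 2 edges  {1-r->1 4-p->0}
[2] R1 @ {0↦4, 1↦0, 2↦5}  ⇒  2 nodes, 1 edges  {1-r->1}
normal form: no rule applies after step 2
NF edges: [(1, 1, 'r')]

Answer: r:1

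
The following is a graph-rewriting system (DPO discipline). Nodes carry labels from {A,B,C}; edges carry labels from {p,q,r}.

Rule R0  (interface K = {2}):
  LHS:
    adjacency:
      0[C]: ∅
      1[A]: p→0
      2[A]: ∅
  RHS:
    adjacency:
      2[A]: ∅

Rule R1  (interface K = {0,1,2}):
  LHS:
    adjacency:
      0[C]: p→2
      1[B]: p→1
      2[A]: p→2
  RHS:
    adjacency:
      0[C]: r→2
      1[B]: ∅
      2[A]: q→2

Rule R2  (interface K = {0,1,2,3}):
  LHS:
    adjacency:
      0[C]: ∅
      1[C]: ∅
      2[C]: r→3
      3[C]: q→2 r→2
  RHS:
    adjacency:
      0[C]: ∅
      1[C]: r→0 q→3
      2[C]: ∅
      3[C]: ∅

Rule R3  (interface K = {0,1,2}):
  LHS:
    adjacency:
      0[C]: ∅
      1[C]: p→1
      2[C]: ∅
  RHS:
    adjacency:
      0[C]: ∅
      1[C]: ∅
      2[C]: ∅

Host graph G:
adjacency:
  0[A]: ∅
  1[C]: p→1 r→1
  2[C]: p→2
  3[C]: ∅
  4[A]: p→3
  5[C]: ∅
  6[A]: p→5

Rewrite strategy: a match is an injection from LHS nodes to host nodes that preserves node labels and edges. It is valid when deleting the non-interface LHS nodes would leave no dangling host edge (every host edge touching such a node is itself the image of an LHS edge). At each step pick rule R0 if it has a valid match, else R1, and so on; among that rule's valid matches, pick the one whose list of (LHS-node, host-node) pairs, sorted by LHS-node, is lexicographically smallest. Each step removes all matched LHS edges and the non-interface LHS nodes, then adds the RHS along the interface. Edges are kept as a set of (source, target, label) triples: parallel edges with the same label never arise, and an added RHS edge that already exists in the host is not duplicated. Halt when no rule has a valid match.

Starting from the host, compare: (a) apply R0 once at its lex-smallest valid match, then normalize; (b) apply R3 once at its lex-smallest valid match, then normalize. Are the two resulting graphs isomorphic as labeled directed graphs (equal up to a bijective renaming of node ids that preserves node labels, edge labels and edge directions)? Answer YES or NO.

Answer: NO

Steps:
branch R0-first: apply at {0↦3, 1↦4, 2↦0} → |E|=4, then 1 more step(s) → NF |V|=3 |E|=3 V={0:A, 1:C, 2:C} E=1-p->1 1-r->1 2-p->2
branch R3-first: apply at {0↦1, 1↦2, 2↦3} → |E|=4, then 2 more step(s) → NF |V|=3 |E|=2 V={0:A, 1:C, 2:C} E=1-p->1 1-r->1
graphs not isomorphic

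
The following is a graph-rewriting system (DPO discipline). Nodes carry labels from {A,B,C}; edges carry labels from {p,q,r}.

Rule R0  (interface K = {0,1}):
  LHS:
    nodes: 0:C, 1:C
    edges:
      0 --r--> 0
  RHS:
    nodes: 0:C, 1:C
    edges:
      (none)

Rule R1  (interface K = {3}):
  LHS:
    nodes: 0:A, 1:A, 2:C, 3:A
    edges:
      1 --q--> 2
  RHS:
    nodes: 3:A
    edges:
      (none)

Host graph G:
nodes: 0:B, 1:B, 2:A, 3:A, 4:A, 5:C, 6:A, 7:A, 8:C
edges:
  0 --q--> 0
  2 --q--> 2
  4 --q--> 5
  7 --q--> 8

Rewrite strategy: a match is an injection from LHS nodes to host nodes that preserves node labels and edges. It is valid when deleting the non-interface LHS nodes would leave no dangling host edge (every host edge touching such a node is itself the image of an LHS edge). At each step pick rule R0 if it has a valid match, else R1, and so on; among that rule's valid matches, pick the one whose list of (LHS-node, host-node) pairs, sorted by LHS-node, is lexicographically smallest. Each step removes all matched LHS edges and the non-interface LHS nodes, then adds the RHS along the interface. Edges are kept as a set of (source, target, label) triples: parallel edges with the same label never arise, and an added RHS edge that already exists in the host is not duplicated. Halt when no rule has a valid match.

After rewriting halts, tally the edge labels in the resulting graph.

Answer: q:2

Derivation:
[0] host  ⇒  9 nodes, 4 edges  {0-q->0 2-q->2 4-q->5 7-q->8}
[1] R1 @ {0↦3, 1↦4, 2↦5, 3↦2}  ⇒  6 nodes, 3 edges  {0-q->0 2-q->2 7-q->8}
[2] R1 @ {0↦6, 1↦7, 2↦8, 3↦2}  ⇒  3 nodes, 2 edges  {0-q->0 2-q->2}
final graph: no rule applies after step 2
NF edges: [(0, 0, 'q'), (2, 2, 'q')]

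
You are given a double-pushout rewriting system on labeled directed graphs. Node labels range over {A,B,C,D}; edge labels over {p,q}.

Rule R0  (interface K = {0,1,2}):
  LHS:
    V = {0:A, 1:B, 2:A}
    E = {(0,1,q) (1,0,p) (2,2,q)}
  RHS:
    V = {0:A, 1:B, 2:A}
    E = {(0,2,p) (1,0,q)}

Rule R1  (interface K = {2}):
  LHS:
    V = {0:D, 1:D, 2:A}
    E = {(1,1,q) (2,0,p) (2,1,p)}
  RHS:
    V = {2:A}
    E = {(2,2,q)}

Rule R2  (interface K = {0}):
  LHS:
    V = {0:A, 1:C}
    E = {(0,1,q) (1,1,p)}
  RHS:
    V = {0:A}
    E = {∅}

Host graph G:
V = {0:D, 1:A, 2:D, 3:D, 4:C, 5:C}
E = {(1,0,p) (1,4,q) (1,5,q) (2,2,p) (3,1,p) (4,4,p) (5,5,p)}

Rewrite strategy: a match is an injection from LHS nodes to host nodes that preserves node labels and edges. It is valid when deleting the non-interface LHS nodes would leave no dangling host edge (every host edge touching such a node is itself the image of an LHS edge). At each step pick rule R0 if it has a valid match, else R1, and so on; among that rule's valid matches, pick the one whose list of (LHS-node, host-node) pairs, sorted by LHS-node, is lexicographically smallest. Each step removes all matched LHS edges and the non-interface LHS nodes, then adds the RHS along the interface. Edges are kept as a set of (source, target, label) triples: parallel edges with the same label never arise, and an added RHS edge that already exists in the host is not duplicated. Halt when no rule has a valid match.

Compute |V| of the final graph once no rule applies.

Answer: 4

Derivation:
initial: |V|=6 |E|=7  E = 1-p->0 1-q->4 1-q->5 2-p->2 3-p->1 4-p->4 5-p->5
step 1: apply R2 at {0↦1, 1↦4}  → |V|=5 |E|=5  E = 1-p->0 1-q->5 2-p->2 3-p->1 5-p->5
step 2: apply R2 at {0↦1, 1↦5}  → |V|=4 |E|=3  E = 1-p->0 2-p->2 3-p->1
final graph: no rule applies after step 2
NF nodes: {0:D, 1:A, 2:D, 3:D}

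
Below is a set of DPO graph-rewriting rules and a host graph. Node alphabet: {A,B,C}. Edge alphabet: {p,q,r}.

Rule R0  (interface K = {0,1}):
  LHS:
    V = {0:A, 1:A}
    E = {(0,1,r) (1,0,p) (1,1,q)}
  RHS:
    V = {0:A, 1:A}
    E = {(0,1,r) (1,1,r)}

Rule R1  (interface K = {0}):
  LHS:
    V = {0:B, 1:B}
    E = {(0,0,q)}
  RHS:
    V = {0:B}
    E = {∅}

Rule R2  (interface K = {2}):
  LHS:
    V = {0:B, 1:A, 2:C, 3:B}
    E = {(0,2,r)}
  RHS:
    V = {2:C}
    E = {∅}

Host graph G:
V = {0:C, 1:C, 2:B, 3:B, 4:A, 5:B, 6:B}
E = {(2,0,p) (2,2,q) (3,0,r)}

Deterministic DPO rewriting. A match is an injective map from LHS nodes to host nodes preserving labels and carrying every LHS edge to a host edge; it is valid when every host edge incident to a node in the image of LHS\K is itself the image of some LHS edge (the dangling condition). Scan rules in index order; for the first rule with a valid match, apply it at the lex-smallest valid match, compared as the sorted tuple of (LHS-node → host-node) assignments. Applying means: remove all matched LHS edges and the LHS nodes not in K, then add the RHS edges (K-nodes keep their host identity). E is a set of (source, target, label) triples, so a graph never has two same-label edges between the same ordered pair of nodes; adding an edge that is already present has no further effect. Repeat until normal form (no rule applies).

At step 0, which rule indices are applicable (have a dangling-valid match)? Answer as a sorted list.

R0: no valid match — LHS pattern not found
R1: 2 valid matches — {0↦2, 1↦5}, {0↦2, 1↦6}
R2: 2 valid matches — {0↦3, 1↦4, 2↦0, 3↦5}, {0↦3, 1↦4, 2↦0, 3↦6}

Answer: [R1,R2]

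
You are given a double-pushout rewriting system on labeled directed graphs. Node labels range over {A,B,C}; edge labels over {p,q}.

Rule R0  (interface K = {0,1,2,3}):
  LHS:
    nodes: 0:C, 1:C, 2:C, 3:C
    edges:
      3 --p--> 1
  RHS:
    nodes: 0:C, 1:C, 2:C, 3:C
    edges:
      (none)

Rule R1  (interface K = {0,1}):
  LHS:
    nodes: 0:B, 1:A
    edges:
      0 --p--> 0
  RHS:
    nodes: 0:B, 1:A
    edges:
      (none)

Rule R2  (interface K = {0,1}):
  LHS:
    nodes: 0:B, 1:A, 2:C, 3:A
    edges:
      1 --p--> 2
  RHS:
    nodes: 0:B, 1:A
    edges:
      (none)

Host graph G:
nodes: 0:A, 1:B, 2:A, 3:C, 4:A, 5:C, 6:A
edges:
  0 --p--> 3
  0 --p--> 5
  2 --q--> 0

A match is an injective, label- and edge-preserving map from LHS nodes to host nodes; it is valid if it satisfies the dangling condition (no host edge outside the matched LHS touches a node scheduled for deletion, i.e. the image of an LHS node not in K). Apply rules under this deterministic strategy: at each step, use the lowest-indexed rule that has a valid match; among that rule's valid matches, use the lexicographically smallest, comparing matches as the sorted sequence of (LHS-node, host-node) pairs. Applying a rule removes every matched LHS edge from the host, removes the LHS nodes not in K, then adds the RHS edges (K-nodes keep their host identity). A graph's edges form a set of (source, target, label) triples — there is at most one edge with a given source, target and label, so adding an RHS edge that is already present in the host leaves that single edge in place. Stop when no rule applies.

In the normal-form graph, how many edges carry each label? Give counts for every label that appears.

start.  V:7 E:3  edges: 0-p->3 0-p->5 2-q->0
1. fire R2 via {0↦1, 1↦0, 2↦3, 3↦4}  →  V:5 E:2  edges: 0-p->5 2-q->0
2. fire R2 via {0↦1, 1↦0, 2↦5, 3↦6}  →  V:3 E:1  edges: 2-q->0
final graph: no rule applies after step 2
NF edges: [(2, 0, 'q')]

Answer: q:1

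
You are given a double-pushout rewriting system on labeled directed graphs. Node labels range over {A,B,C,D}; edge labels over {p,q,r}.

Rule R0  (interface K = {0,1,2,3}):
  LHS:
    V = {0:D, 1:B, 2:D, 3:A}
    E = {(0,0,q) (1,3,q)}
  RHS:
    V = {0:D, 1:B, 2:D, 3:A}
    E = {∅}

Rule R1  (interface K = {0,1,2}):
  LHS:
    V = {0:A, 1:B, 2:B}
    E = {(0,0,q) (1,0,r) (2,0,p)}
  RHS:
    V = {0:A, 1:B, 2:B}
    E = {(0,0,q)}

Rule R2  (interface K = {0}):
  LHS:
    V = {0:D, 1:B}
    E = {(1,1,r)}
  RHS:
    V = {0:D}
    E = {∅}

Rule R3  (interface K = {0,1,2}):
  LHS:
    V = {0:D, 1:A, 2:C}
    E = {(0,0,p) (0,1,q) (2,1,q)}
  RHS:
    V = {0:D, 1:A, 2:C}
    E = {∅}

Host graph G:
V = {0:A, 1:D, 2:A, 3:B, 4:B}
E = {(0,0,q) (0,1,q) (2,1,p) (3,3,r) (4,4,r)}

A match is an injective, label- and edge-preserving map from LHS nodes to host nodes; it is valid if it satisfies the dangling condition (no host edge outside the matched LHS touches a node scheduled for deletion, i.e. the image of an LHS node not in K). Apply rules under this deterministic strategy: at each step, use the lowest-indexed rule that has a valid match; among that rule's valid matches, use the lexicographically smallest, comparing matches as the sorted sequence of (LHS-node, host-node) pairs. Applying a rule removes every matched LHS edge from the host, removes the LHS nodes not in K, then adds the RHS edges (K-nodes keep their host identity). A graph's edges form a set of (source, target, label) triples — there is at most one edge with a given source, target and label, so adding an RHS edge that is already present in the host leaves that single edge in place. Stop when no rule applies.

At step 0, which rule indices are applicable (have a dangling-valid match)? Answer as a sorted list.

R0: no valid match — LHS pattern not found
R1: no valid match — LHS pattern not found
R2: 2 valid matches — {0↦1, 1↦3}, {0↦1, 1↦4}
R3: no valid match — LHS pattern not found

Answer: [R2]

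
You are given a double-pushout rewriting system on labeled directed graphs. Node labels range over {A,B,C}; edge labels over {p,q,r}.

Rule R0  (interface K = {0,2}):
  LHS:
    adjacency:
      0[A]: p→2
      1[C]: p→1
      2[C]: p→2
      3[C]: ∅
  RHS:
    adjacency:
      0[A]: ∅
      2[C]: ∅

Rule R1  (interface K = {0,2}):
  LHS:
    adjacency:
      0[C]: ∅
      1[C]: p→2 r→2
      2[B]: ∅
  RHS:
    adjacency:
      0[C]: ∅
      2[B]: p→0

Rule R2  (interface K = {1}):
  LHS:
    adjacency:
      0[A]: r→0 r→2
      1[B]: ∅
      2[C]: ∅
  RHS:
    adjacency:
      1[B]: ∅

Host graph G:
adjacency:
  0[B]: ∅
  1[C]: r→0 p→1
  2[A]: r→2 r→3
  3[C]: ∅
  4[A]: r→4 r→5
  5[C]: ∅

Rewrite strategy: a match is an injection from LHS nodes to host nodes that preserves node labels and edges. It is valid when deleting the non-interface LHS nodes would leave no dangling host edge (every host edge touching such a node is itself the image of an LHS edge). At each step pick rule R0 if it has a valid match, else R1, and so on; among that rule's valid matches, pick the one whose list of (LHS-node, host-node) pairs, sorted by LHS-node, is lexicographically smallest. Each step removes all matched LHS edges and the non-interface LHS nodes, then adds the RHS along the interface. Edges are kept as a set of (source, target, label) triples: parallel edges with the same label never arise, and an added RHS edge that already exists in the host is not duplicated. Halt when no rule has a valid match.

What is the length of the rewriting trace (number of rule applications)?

Answer: 2

Rewrite trace:
start.  V:6 E:6  edges: 1-r->0 1-p->1 2-r->2 2-r->3 4-r->4 4-r->5
1. fire R2 via {0↦2, 1↦0, 2↦3}  →  V:4 E:4  edges: 1-r->0 1-p->1 4-r->4 4-r->5
2. fire R2 via {0↦4, 1↦0, 2↦5}  →  V:2 E:2  edges: 1-r->0 1-p->1
halt: no rule applies after step 2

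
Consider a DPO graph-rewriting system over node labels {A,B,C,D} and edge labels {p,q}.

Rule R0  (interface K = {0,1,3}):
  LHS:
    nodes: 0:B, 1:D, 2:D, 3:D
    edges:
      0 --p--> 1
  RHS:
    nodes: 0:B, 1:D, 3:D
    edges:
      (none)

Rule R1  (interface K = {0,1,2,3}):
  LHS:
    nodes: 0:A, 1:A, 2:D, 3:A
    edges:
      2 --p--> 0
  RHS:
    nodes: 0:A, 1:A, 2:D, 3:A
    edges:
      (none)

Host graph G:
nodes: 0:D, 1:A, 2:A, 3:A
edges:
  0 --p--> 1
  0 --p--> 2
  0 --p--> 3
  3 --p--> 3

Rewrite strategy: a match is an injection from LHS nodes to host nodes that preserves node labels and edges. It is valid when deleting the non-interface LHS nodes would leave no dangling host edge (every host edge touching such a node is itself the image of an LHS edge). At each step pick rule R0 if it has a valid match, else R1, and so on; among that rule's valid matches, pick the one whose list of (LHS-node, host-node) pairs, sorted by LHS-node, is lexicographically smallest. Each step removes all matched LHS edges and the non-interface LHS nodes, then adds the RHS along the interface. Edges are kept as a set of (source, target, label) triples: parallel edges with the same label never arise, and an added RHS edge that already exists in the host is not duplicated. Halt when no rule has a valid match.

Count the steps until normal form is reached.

start.  V:4 E:4  edges: 0-p->1 0-p->2 0-p->3 3-p->3
1. fire R1 via {0↦1, 1↦2, 2↦0, 3↦3}  →  V:4 E:3  edges: 0-p->2 0-p->3 3-p->3
2. fire R1 via {0↦2, 1↦1, 2↦0, 3↦3}  →  V:4 E:2  edges: 0-p->3 3-p->3
3. fire R1 via {0↦3, 1↦1, 2↦0, 3↦2}  →  V:4 E:1  edges: 3-p->3
halt: no rule applies after step 3

Answer: 3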